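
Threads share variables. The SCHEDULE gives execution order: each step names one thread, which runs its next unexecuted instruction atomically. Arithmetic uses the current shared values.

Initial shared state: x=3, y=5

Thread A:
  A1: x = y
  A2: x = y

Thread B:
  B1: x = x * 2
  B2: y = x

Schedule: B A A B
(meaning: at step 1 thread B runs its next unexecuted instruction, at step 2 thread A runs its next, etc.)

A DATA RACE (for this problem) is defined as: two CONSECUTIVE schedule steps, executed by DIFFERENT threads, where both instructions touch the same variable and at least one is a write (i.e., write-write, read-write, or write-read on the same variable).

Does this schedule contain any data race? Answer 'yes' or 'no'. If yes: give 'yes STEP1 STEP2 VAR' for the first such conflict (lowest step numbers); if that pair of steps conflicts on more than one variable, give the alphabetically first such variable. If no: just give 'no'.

Steps 1,2: B(x = x * 2) vs A(x = y). RACE on x (W-W).
Steps 2,3: same thread (A). No race.
Steps 3,4: A(x = y) vs B(y = x). RACE on x (W-R), y (R-W). Multiple vars; alphabetically first is x.
First conflict at steps 1,2.

Answer: yes 1 2 x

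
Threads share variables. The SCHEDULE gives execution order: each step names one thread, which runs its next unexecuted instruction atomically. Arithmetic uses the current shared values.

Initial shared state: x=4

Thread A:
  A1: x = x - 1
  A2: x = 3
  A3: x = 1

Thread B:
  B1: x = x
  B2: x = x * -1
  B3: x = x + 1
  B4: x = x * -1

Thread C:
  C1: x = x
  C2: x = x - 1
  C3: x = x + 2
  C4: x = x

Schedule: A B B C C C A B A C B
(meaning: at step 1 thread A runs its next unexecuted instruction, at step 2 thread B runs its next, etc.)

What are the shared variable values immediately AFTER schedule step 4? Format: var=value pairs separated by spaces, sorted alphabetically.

Step 1: thread A executes A1 (x = x - 1). Shared: x=3. PCs: A@1 B@0 C@0
Step 2: thread B executes B1 (x = x). Shared: x=3. PCs: A@1 B@1 C@0
Step 3: thread B executes B2 (x = x * -1). Shared: x=-3. PCs: A@1 B@2 C@0
Step 4: thread C executes C1 (x = x). Shared: x=-3. PCs: A@1 B@2 C@1

Answer: x=-3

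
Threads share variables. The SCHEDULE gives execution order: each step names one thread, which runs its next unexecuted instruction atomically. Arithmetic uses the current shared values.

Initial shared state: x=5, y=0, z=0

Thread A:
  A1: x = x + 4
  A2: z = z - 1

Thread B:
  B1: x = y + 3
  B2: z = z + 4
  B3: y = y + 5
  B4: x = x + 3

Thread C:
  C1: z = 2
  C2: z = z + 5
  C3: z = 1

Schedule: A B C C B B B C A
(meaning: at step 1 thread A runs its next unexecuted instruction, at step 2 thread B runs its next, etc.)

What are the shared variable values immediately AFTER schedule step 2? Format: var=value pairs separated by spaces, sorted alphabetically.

Answer: x=3 y=0 z=0

Derivation:
Step 1: thread A executes A1 (x = x + 4). Shared: x=9 y=0 z=0. PCs: A@1 B@0 C@0
Step 2: thread B executes B1 (x = y + 3). Shared: x=3 y=0 z=0. PCs: A@1 B@1 C@0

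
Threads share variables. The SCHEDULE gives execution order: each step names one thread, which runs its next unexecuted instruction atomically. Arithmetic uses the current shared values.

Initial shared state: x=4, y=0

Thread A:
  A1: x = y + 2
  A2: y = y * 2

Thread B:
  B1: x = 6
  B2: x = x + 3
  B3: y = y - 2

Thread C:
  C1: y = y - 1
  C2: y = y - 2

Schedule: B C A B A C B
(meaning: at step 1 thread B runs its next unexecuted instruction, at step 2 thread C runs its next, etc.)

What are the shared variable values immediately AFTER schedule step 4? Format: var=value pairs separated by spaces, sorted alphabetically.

Step 1: thread B executes B1 (x = 6). Shared: x=6 y=0. PCs: A@0 B@1 C@0
Step 2: thread C executes C1 (y = y - 1). Shared: x=6 y=-1. PCs: A@0 B@1 C@1
Step 3: thread A executes A1 (x = y + 2). Shared: x=1 y=-1. PCs: A@1 B@1 C@1
Step 4: thread B executes B2 (x = x + 3). Shared: x=4 y=-1. PCs: A@1 B@2 C@1

Answer: x=4 y=-1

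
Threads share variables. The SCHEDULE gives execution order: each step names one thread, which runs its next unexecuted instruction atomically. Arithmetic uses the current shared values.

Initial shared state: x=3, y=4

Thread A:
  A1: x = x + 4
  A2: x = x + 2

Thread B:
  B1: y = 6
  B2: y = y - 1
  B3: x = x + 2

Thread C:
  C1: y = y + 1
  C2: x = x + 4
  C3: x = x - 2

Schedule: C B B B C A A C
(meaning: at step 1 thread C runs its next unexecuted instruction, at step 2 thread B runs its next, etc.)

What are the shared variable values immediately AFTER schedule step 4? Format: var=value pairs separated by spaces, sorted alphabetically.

Step 1: thread C executes C1 (y = y + 1). Shared: x=3 y=5. PCs: A@0 B@0 C@1
Step 2: thread B executes B1 (y = 6). Shared: x=3 y=6. PCs: A@0 B@1 C@1
Step 3: thread B executes B2 (y = y - 1). Shared: x=3 y=5. PCs: A@0 B@2 C@1
Step 4: thread B executes B3 (x = x + 2). Shared: x=5 y=5. PCs: A@0 B@3 C@1

Answer: x=5 y=5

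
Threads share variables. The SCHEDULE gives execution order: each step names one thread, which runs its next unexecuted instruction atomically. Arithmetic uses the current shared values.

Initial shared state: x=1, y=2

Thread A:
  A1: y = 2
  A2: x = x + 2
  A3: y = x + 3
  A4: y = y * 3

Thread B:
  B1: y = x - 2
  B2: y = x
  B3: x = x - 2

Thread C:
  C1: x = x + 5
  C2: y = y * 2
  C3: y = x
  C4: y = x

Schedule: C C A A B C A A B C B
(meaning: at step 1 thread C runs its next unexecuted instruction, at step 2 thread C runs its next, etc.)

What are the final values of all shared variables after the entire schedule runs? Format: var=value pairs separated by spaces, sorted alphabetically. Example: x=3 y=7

Answer: x=6 y=8

Derivation:
Step 1: thread C executes C1 (x = x + 5). Shared: x=6 y=2. PCs: A@0 B@0 C@1
Step 2: thread C executes C2 (y = y * 2). Shared: x=6 y=4. PCs: A@0 B@0 C@2
Step 3: thread A executes A1 (y = 2). Shared: x=6 y=2. PCs: A@1 B@0 C@2
Step 4: thread A executes A2 (x = x + 2). Shared: x=8 y=2. PCs: A@2 B@0 C@2
Step 5: thread B executes B1 (y = x - 2). Shared: x=8 y=6. PCs: A@2 B@1 C@2
Step 6: thread C executes C3 (y = x). Shared: x=8 y=8. PCs: A@2 B@1 C@3
Step 7: thread A executes A3 (y = x + 3). Shared: x=8 y=11. PCs: A@3 B@1 C@3
Step 8: thread A executes A4 (y = y * 3). Shared: x=8 y=33. PCs: A@4 B@1 C@3
Step 9: thread B executes B2 (y = x). Shared: x=8 y=8. PCs: A@4 B@2 C@3
Step 10: thread C executes C4 (y = x). Shared: x=8 y=8. PCs: A@4 B@2 C@4
Step 11: thread B executes B3 (x = x - 2). Shared: x=6 y=8. PCs: A@4 B@3 C@4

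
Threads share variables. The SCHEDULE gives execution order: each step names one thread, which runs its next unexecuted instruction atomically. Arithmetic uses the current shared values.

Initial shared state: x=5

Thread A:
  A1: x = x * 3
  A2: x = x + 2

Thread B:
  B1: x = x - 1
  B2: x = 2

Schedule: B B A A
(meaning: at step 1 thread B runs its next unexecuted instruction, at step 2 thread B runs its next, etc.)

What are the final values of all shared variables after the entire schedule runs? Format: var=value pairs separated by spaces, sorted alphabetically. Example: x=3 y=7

Answer: x=8

Derivation:
Step 1: thread B executes B1 (x = x - 1). Shared: x=4. PCs: A@0 B@1
Step 2: thread B executes B2 (x = 2). Shared: x=2. PCs: A@0 B@2
Step 3: thread A executes A1 (x = x * 3). Shared: x=6. PCs: A@1 B@2
Step 4: thread A executes A2 (x = x + 2). Shared: x=8. PCs: A@2 B@2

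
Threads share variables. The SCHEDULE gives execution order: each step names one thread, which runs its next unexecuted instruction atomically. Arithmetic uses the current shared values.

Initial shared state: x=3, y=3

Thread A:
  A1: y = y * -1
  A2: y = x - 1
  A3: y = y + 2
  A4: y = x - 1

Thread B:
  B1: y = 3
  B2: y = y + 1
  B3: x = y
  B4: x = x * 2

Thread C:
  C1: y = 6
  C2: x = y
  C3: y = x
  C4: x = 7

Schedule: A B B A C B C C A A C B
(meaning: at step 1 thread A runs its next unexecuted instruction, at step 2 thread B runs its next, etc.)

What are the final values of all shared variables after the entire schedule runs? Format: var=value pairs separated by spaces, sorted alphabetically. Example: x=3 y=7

Answer: x=14 y=5

Derivation:
Step 1: thread A executes A1 (y = y * -1). Shared: x=3 y=-3. PCs: A@1 B@0 C@0
Step 2: thread B executes B1 (y = 3). Shared: x=3 y=3. PCs: A@1 B@1 C@0
Step 3: thread B executes B2 (y = y + 1). Shared: x=3 y=4. PCs: A@1 B@2 C@0
Step 4: thread A executes A2 (y = x - 1). Shared: x=3 y=2. PCs: A@2 B@2 C@0
Step 5: thread C executes C1 (y = 6). Shared: x=3 y=6. PCs: A@2 B@2 C@1
Step 6: thread B executes B3 (x = y). Shared: x=6 y=6. PCs: A@2 B@3 C@1
Step 7: thread C executes C2 (x = y). Shared: x=6 y=6. PCs: A@2 B@3 C@2
Step 8: thread C executes C3 (y = x). Shared: x=6 y=6. PCs: A@2 B@3 C@3
Step 9: thread A executes A3 (y = y + 2). Shared: x=6 y=8. PCs: A@3 B@3 C@3
Step 10: thread A executes A4 (y = x - 1). Shared: x=6 y=5. PCs: A@4 B@3 C@3
Step 11: thread C executes C4 (x = 7). Shared: x=7 y=5. PCs: A@4 B@3 C@4
Step 12: thread B executes B4 (x = x * 2). Shared: x=14 y=5. PCs: A@4 B@4 C@4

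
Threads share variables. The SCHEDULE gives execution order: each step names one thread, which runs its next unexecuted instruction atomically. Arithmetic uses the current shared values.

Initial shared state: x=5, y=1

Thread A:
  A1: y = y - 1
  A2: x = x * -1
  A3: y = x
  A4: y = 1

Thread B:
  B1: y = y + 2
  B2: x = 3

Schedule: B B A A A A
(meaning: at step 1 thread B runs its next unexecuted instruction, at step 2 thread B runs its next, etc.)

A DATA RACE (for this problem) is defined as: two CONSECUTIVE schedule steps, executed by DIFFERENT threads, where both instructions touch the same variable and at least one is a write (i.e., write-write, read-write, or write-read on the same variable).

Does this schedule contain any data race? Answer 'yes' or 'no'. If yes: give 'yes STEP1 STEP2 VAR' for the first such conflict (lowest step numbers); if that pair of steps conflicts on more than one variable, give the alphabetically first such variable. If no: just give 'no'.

Answer: no

Derivation:
Steps 1,2: same thread (B). No race.
Steps 2,3: B(r=-,w=x) vs A(r=y,w=y). No conflict.
Steps 3,4: same thread (A). No race.
Steps 4,5: same thread (A). No race.
Steps 5,6: same thread (A). No race.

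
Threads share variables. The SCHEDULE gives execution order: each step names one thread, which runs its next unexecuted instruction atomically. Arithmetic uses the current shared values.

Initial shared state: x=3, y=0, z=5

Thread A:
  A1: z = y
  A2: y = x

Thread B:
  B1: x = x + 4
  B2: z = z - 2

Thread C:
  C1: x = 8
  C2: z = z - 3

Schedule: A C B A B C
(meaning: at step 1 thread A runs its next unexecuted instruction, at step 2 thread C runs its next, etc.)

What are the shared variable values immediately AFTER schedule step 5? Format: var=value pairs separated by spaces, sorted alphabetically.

Step 1: thread A executes A1 (z = y). Shared: x=3 y=0 z=0. PCs: A@1 B@0 C@0
Step 2: thread C executes C1 (x = 8). Shared: x=8 y=0 z=0. PCs: A@1 B@0 C@1
Step 3: thread B executes B1 (x = x + 4). Shared: x=12 y=0 z=0. PCs: A@1 B@1 C@1
Step 4: thread A executes A2 (y = x). Shared: x=12 y=12 z=0. PCs: A@2 B@1 C@1
Step 5: thread B executes B2 (z = z - 2). Shared: x=12 y=12 z=-2. PCs: A@2 B@2 C@1

Answer: x=12 y=12 z=-2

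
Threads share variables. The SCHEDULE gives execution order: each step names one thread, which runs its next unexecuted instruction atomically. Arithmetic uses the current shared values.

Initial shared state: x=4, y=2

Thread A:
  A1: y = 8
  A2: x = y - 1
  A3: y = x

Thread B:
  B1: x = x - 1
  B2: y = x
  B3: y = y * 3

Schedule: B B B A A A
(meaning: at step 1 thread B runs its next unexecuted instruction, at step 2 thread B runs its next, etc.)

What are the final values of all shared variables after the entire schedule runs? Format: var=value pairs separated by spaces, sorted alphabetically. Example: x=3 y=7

Step 1: thread B executes B1 (x = x - 1). Shared: x=3 y=2. PCs: A@0 B@1
Step 2: thread B executes B2 (y = x). Shared: x=3 y=3. PCs: A@0 B@2
Step 3: thread B executes B3 (y = y * 3). Shared: x=3 y=9. PCs: A@0 B@3
Step 4: thread A executes A1 (y = 8). Shared: x=3 y=8. PCs: A@1 B@3
Step 5: thread A executes A2 (x = y - 1). Shared: x=7 y=8. PCs: A@2 B@3
Step 6: thread A executes A3 (y = x). Shared: x=7 y=7. PCs: A@3 B@3

Answer: x=7 y=7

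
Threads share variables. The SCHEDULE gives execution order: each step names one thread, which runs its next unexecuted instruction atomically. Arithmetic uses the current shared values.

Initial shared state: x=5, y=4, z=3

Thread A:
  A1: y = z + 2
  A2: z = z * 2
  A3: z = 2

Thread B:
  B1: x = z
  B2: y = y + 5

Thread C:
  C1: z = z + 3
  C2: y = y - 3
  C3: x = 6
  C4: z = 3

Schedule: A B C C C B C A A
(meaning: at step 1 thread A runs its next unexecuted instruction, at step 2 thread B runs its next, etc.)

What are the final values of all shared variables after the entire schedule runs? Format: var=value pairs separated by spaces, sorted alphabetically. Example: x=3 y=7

Answer: x=6 y=7 z=2

Derivation:
Step 1: thread A executes A1 (y = z + 2). Shared: x=5 y=5 z=3. PCs: A@1 B@0 C@0
Step 2: thread B executes B1 (x = z). Shared: x=3 y=5 z=3. PCs: A@1 B@1 C@0
Step 3: thread C executes C1 (z = z + 3). Shared: x=3 y=5 z=6. PCs: A@1 B@1 C@1
Step 4: thread C executes C2 (y = y - 3). Shared: x=3 y=2 z=6. PCs: A@1 B@1 C@2
Step 5: thread C executes C3 (x = 6). Shared: x=6 y=2 z=6. PCs: A@1 B@1 C@3
Step 6: thread B executes B2 (y = y + 5). Shared: x=6 y=7 z=6. PCs: A@1 B@2 C@3
Step 7: thread C executes C4 (z = 3). Shared: x=6 y=7 z=3. PCs: A@1 B@2 C@4
Step 8: thread A executes A2 (z = z * 2). Shared: x=6 y=7 z=6. PCs: A@2 B@2 C@4
Step 9: thread A executes A3 (z = 2). Shared: x=6 y=7 z=2. PCs: A@3 B@2 C@4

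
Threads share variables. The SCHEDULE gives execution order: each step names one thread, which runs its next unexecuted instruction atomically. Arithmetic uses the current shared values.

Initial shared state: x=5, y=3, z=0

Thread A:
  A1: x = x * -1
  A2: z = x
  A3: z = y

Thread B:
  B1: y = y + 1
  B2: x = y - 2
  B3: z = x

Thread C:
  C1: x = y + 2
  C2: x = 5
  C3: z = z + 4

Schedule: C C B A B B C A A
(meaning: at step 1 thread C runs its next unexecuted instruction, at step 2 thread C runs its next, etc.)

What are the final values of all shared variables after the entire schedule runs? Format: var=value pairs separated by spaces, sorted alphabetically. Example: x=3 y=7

Step 1: thread C executes C1 (x = y + 2). Shared: x=5 y=3 z=0. PCs: A@0 B@0 C@1
Step 2: thread C executes C2 (x = 5). Shared: x=5 y=3 z=0. PCs: A@0 B@0 C@2
Step 3: thread B executes B1 (y = y + 1). Shared: x=5 y=4 z=0. PCs: A@0 B@1 C@2
Step 4: thread A executes A1 (x = x * -1). Shared: x=-5 y=4 z=0. PCs: A@1 B@1 C@2
Step 5: thread B executes B2 (x = y - 2). Shared: x=2 y=4 z=0. PCs: A@1 B@2 C@2
Step 6: thread B executes B3 (z = x). Shared: x=2 y=4 z=2. PCs: A@1 B@3 C@2
Step 7: thread C executes C3 (z = z + 4). Shared: x=2 y=4 z=6. PCs: A@1 B@3 C@3
Step 8: thread A executes A2 (z = x). Shared: x=2 y=4 z=2. PCs: A@2 B@3 C@3
Step 9: thread A executes A3 (z = y). Shared: x=2 y=4 z=4. PCs: A@3 B@3 C@3

Answer: x=2 y=4 z=4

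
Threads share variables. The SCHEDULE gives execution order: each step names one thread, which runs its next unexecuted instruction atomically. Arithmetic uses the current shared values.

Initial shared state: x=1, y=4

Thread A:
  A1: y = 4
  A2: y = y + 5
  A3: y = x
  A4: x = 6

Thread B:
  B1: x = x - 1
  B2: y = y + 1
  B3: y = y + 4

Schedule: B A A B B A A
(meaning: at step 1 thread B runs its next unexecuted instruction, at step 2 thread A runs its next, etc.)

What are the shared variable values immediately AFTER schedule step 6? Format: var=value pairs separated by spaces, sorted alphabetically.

Step 1: thread B executes B1 (x = x - 1). Shared: x=0 y=4. PCs: A@0 B@1
Step 2: thread A executes A1 (y = 4). Shared: x=0 y=4. PCs: A@1 B@1
Step 3: thread A executes A2 (y = y + 5). Shared: x=0 y=9. PCs: A@2 B@1
Step 4: thread B executes B2 (y = y + 1). Shared: x=0 y=10. PCs: A@2 B@2
Step 5: thread B executes B3 (y = y + 4). Shared: x=0 y=14. PCs: A@2 B@3
Step 6: thread A executes A3 (y = x). Shared: x=0 y=0. PCs: A@3 B@3

Answer: x=0 y=0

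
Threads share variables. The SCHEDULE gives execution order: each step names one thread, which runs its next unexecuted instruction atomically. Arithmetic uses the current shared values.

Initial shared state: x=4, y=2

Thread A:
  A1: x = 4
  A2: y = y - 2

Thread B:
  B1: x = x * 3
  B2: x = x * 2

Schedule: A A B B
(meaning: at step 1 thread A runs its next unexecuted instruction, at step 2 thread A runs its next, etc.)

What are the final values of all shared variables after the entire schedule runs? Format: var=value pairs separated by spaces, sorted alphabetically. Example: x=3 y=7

Answer: x=24 y=0

Derivation:
Step 1: thread A executes A1 (x = 4). Shared: x=4 y=2. PCs: A@1 B@0
Step 2: thread A executes A2 (y = y - 2). Shared: x=4 y=0. PCs: A@2 B@0
Step 3: thread B executes B1 (x = x * 3). Shared: x=12 y=0. PCs: A@2 B@1
Step 4: thread B executes B2 (x = x * 2). Shared: x=24 y=0. PCs: A@2 B@2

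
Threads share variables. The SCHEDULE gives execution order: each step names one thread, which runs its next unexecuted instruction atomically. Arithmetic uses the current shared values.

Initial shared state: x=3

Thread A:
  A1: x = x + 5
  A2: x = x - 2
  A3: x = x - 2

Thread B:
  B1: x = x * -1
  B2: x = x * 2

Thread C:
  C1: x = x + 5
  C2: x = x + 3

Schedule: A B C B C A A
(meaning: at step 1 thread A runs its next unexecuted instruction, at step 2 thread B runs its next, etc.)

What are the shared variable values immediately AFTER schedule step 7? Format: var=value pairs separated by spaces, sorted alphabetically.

Step 1: thread A executes A1 (x = x + 5). Shared: x=8. PCs: A@1 B@0 C@0
Step 2: thread B executes B1 (x = x * -1). Shared: x=-8. PCs: A@1 B@1 C@0
Step 3: thread C executes C1 (x = x + 5). Shared: x=-3. PCs: A@1 B@1 C@1
Step 4: thread B executes B2 (x = x * 2). Shared: x=-6. PCs: A@1 B@2 C@1
Step 5: thread C executes C2 (x = x + 3). Shared: x=-3. PCs: A@1 B@2 C@2
Step 6: thread A executes A2 (x = x - 2). Shared: x=-5. PCs: A@2 B@2 C@2
Step 7: thread A executes A3 (x = x - 2). Shared: x=-7. PCs: A@3 B@2 C@2

Answer: x=-7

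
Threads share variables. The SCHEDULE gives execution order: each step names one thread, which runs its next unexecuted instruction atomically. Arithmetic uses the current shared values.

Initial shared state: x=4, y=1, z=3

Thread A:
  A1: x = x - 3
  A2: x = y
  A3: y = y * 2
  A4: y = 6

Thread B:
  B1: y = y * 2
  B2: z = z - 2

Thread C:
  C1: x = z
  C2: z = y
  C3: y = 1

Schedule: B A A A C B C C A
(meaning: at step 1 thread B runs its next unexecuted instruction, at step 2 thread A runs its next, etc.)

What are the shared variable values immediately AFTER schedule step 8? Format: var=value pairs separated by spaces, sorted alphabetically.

Step 1: thread B executes B1 (y = y * 2). Shared: x=4 y=2 z=3. PCs: A@0 B@1 C@0
Step 2: thread A executes A1 (x = x - 3). Shared: x=1 y=2 z=3. PCs: A@1 B@1 C@0
Step 3: thread A executes A2 (x = y). Shared: x=2 y=2 z=3. PCs: A@2 B@1 C@0
Step 4: thread A executes A3 (y = y * 2). Shared: x=2 y=4 z=3. PCs: A@3 B@1 C@0
Step 5: thread C executes C1 (x = z). Shared: x=3 y=4 z=3. PCs: A@3 B@1 C@1
Step 6: thread B executes B2 (z = z - 2). Shared: x=3 y=4 z=1. PCs: A@3 B@2 C@1
Step 7: thread C executes C2 (z = y). Shared: x=3 y=4 z=4. PCs: A@3 B@2 C@2
Step 8: thread C executes C3 (y = 1). Shared: x=3 y=1 z=4. PCs: A@3 B@2 C@3

Answer: x=3 y=1 z=4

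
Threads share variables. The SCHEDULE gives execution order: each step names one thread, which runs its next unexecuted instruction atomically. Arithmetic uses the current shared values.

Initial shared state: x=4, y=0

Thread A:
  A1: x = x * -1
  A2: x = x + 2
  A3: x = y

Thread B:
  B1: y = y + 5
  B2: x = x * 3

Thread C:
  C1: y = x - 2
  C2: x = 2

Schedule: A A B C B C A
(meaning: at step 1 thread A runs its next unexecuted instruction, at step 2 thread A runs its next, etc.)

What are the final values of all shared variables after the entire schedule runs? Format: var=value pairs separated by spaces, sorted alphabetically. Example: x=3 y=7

Step 1: thread A executes A1 (x = x * -1). Shared: x=-4 y=0. PCs: A@1 B@0 C@0
Step 2: thread A executes A2 (x = x + 2). Shared: x=-2 y=0. PCs: A@2 B@0 C@0
Step 3: thread B executes B1 (y = y + 5). Shared: x=-2 y=5. PCs: A@2 B@1 C@0
Step 4: thread C executes C1 (y = x - 2). Shared: x=-2 y=-4. PCs: A@2 B@1 C@1
Step 5: thread B executes B2 (x = x * 3). Shared: x=-6 y=-4. PCs: A@2 B@2 C@1
Step 6: thread C executes C2 (x = 2). Shared: x=2 y=-4. PCs: A@2 B@2 C@2
Step 7: thread A executes A3 (x = y). Shared: x=-4 y=-4. PCs: A@3 B@2 C@2

Answer: x=-4 y=-4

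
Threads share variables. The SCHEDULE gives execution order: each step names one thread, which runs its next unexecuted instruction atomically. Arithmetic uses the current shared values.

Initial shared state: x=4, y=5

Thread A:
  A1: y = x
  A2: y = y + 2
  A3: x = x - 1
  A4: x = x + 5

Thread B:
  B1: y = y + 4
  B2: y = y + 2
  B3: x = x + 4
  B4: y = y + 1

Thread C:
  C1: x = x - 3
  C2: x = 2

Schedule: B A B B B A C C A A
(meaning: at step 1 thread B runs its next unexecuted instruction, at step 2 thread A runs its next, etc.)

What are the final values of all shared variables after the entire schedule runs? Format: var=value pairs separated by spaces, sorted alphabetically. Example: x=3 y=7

Step 1: thread B executes B1 (y = y + 4). Shared: x=4 y=9. PCs: A@0 B@1 C@0
Step 2: thread A executes A1 (y = x). Shared: x=4 y=4. PCs: A@1 B@1 C@0
Step 3: thread B executes B2 (y = y + 2). Shared: x=4 y=6. PCs: A@1 B@2 C@0
Step 4: thread B executes B3 (x = x + 4). Shared: x=8 y=6. PCs: A@1 B@3 C@0
Step 5: thread B executes B4 (y = y + 1). Shared: x=8 y=7. PCs: A@1 B@4 C@0
Step 6: thread A executes A2 (y = y + 2). Shared: x=8 y=9. PCs: A@2 B@4 C@0
Step 7: thread C executes C1 (x = x - 3). Shared: x=5 y=9. PCs: A@2 B@4 C@1
Step 8: thread C executes C2 (x = 2). Shared: x=2 y=9. PCs: A@2 B@4 C@2
Step 9: thread A executes A3 (x = x - 1). Shared: x=1 y=9. PCs: A@3 B@4 C@2
Step 10: thread A executes A4 (x = x + 5). Shared: x=6 y=9. PCs: A@4 B@4 C@2

Answer: x=6 y=9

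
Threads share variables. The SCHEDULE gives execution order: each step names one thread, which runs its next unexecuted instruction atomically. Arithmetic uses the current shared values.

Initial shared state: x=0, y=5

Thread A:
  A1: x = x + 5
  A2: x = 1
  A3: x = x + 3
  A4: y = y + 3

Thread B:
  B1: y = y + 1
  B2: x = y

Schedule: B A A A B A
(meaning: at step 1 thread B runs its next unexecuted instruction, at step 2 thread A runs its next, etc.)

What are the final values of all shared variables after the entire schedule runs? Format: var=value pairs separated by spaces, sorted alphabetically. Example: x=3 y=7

Step 1: thread B executes B1 (y = y + 1). Shared: x=0 y=6. PCs: A@0 B@1
Step 2: thread A executes A1 (x = x + 5). Shared: x=5 y=6. PCs: A@1 B@1
Step 3: thread A executes A2 (x = 1). Shared: x=1 y=6. PCs: A@2 B@1
Step 4: thread A executes A3 (x = x + 3). Shared: x=4 y=6. PCs: A@3 B@1
Step 5: thread B executes B2 (x = y). Shared: x=6 y=6. PCs: A@3 B@2
Step 6: thread A executes A4 (y = y + 3). Shared: x=6 y=9. PCs: A@4 B@2

Answer: x=6 y=9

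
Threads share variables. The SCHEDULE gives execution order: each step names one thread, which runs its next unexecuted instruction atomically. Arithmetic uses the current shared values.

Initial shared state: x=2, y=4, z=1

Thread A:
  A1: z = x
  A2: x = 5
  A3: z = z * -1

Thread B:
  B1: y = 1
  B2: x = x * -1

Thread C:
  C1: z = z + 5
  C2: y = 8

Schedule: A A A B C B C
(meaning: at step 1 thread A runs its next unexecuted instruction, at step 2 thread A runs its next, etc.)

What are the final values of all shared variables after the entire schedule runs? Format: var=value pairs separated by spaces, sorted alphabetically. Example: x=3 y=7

Step 1: thread A executes A1 (z = x). Shared: x=2 y=4 z=2. PCs: A@1 B@0 C@0
Step 2: thread A executes A2 (x = 5). Shared: x=5 y=4 z=2. PCs: A@2 B@0 C@0
Step 3: thread A executes A3 (z = z * -1). Shared: x=5 y=4 z=-2. PCs: A@3 B@0 C@0
Step 4: thread B executes B1 (y = 1). Shared: x=5 y=1 z=-2. PCs: A@3 B@1 C@0
Step 5: thread C executes C1 (z = z + 5). Shared: x=5 y=1 z=3. PCs: A@3 B@1 C@1
Step 6: thread B executes B2 (x = x * -1). Shared: x=-5 y=1 z=3. PCs: A@3 B@2 C@1
Step 7: thread C executes C2 (y = 8). Shared: x=-5 y=8 z=3. PCs: A@3 B@2 C@2

Answer: x=-5 y=8 z=3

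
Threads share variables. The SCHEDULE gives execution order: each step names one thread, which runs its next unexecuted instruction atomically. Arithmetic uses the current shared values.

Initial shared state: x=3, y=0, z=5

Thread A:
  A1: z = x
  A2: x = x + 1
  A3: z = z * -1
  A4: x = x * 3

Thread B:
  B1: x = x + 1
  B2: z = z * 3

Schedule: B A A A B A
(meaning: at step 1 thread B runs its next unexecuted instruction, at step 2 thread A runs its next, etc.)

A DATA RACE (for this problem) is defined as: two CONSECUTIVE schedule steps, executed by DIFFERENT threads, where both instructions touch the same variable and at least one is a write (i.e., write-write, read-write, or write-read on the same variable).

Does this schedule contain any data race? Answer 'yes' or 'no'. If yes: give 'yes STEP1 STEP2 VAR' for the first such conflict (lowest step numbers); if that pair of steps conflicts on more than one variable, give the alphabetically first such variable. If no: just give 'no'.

Steps 1,2: B(x = x + 1) vs A(z = x). RACE on x (W-R).
Steps 2,3: same thread (A). No race.
Steps 3,4: same thread (A). No race.
Steps 4,5: A(z = z * -1) vs B(z = z * 3). RACE on z (W-W).
Steps 5,6: B(r=z,w=z) vs A(r=x,w=x). No conflict.
First conflict at steps 1,2.

Answer: yes 1 2 x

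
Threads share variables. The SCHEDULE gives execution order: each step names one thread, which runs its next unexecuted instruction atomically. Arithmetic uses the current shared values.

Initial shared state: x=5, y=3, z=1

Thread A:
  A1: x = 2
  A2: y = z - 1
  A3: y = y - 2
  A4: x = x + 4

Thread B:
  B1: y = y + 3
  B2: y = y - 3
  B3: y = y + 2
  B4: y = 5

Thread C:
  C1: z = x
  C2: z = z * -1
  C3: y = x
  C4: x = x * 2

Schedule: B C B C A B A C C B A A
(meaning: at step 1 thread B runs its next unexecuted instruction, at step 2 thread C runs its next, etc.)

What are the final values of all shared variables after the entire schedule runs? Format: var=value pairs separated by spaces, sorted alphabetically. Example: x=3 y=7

Answer: x=8 y=3 z=-5

Derivation:
Step 1: thread B executes B1 (y = y + 3). Shared: x=5 y=6 z=1. PCs: A@0 B@1 C@0
Step 2: thread C executes C1 (z = x). Shared: x=5 y=6 z=5. PCs: A@0 B@1 C@1
Step 3: thread B executes B2 (y = y - 3). Shared: x=5 y=3 z=5. PCs: A@0 B@2 C@1
Step 4: thread C executes C2 (z = z * -1). Shared: x=5 y=3 z=-5. PCs: A@0 B@2 C@2
Step 5: thread A executes A1 (x = 2). Shared: x=2 y=3 z=-5. PCs: A@1 B@2 C@2
Step 6: thread B executes B3 (y = y + 2). Shared: x=2 y=5 z=-5. PCs: A@1 B@3 C@2
Step 7: thread A executes A2 (y = z - 1). Shared: x=2 y=-6 z=-5. PCs: A@2 B@3 C@2
Step 8: thread C executes C3 (y = x). Shared: x=2 y=2 z=-5. PCs: A@2 B@3 C@3
Step 9: thread C executes C4 (x = x * 2). Shared: x=4 y=2 z=-5. PCs: A@2 B@3 C@4
Step 10: thread B executes B4 (y = 5). Shared: x=4 y=5 z=-5. PCs: A@2 B@4 C@4
Step 11: thread A executes A3 (y = y - 2). Shared: x=4 y=3 z=-5. PCs: A@3 B@4 C@4
Step 12: thread A executes A4 (x = x + 4). Shared: x=8 y=3 z=-5. PCs: A@4 B@4 C@4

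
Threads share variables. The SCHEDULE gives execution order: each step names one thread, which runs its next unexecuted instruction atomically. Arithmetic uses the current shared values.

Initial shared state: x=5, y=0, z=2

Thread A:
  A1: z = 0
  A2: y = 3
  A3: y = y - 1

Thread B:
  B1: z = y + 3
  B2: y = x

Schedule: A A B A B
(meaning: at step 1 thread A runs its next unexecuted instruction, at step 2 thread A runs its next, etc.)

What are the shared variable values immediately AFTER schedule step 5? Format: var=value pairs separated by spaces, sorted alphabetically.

Answer: x=5 y=5 z=6

Derivation:
Step 1: thread A executes A1 (z = 0). Shared: x=5 y=0 z=0. PCs: A@1 B@0
Step 2: thread A executes A2 (y = 3). Shared: x=5 y=3 z=0. PCs: A@2 B@0
Step 3: thread B executes B1 (z = y + 3). Shared: x=5 y=3 z=6. PCs: A@2 B@1
Step 4: thread A executes A3 (y = y - 1). Shared: x=5 y=2 z=6. PCs: A@3 B@1
Step 5: thread B executes B2 (y = x). Shared: x=5 y=5 z=6. PCs: A@3 B@2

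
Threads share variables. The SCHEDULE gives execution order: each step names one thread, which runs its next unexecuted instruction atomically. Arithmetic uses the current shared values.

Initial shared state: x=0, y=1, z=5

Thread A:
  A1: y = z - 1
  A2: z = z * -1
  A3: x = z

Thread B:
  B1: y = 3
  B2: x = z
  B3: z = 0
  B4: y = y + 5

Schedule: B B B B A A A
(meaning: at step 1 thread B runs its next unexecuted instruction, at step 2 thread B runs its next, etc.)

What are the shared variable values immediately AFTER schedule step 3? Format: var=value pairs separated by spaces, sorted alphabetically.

Step 1: thread B executes B1 (y = 3). Shared: x=0 y=3 z=5. PCs: A@0 B@1
Step 2: thread B executes B2 (x = z). Shared: x=5 y=3 z=5. PCs: A@0 B@2
Step 3: thread B executes B3 (z = 0). Shared: x=5 y=3 z=0. PCs: A@0 B@3

Answer: x=5 y=3 z=0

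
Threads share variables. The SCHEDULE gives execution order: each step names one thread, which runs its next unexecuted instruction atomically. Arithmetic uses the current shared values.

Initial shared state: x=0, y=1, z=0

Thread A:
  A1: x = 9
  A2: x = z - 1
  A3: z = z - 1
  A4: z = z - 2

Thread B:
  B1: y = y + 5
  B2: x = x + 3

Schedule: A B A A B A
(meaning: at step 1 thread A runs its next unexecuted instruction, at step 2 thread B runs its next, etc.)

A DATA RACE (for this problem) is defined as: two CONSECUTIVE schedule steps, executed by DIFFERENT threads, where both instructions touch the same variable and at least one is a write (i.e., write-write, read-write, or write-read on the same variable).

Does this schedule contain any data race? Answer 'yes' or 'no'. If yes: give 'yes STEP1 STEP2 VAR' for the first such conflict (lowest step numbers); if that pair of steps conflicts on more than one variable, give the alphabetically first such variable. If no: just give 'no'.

Answer: no

Derivation:
Steps 1,2: A(r=-,w=x) vs B(r=y,w=y). No conflict.
Steps 2,3: B(r=y,w=y) vs A(r=z,w=x). No conflict.
Steps 3,4: same thread (A). No race.
Steps 4,5: A(r=z,w=z) vs B(r=x,w=x). No conflict.
Steps 5,6: B(r=x,w=x) vs A(r=z,w=z). No conflict.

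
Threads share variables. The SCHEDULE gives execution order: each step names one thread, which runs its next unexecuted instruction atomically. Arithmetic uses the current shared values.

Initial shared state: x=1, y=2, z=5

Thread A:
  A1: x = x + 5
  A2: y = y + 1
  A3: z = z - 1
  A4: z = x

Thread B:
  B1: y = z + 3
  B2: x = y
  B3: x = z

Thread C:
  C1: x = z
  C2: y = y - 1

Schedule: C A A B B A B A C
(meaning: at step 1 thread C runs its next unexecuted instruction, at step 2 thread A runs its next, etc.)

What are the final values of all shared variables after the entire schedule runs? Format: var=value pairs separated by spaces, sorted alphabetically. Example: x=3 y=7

Answer: x=4 y=7 z=4

Derivation:
Step 1: thread C executes C1 (x = z). Shared: x=5 y=2 z=5. PCs: A@0 B@0 C@1
Step 2: thread A executes A1 (x = x + 5). Shared: x=10 y=2 z=5. PCs: A@1 B@0 C@1
Step 3: thread A executes A2 (y = y + 1). Shared: x=10 y=3 z=5. PCs: A@2 B@0 C@1
Step 4: thread B executes B1 (y = z + 3). Shared: x=10 y=8 z=5. PCs: A@2 B@1 C@1
Step 5: thread B executes B2 (x = y). Shared: x=8 y=8 z=5. PCs: A@2 B@2 C@1
Step 6: thread A executes A3 (z = z - 1). Shared: x=8 y=8 z=4. PCs: A@3 B@2 C@1
Step 7: thread B executes B3 (x = z). Shared: x=4 y=8 z=4. PCs: A@3 B@3 C@1
Step 8: thread A executes A4 (z = x). Shared: x=4 y=8 z=4. PCs: A@4 B@3 C@1
Step 9: thread C executes C2 (y = y - 1). Shared: x=4 y=7 z=4. PCs: A@4 B@3 C@2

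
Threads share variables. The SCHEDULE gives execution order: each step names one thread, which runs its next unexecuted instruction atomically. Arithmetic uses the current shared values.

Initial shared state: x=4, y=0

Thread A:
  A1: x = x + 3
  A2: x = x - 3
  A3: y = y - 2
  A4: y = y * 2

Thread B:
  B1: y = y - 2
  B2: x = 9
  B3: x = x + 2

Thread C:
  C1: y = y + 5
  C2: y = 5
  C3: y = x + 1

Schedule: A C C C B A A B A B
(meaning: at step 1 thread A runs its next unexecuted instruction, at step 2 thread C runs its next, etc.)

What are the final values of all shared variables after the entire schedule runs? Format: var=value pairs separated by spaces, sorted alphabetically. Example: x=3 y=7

Answer: x=11 y=8

Derivation:
Step 1: thread A executes A1 (x = x + 3). Shared: x=7 y=0. PCs: A@1 B@0 C@0
Step 2: thread C executes C1 (y = y + 5). Shared: x=7 y=5. PCs: A@1 B@0 C@1
Step 3: thread C executes C2 (y = 5). Shared: x=7 y=5. PCs: A@1 B@0 C@2
Step 4: thread C executes C3 (y = x + 1). Shared: x=7 y=8. PCs: A@1 B@0 C@3
Step 5: thread B executes B1 (y = y - 2). Shared: x=7 y=6. PCs: A@1 B@1 C@3
Step 6: thread A executes A2 (x = x - 3). Shared: x=4 y=6. PCs: A@2 B@1 C@3
Step 7: thread A executes A3 (y = y - 2). Shared: x=4 y=4. PCs: A@3 B@1 C@3
Step 8: thread B executes B2 (x = 9). Shared: x=9 y=4. PCs: A@3 B@2 C@3
Step 9: thread A executes A4 (y = y * 2). Shared: x=9 y=8. PCs: A@4 B@2 C@3
Step 10: thread B executes B3 (x = x + 2). Shared: x=11 y=8. PCs: A@4 B@3 C@3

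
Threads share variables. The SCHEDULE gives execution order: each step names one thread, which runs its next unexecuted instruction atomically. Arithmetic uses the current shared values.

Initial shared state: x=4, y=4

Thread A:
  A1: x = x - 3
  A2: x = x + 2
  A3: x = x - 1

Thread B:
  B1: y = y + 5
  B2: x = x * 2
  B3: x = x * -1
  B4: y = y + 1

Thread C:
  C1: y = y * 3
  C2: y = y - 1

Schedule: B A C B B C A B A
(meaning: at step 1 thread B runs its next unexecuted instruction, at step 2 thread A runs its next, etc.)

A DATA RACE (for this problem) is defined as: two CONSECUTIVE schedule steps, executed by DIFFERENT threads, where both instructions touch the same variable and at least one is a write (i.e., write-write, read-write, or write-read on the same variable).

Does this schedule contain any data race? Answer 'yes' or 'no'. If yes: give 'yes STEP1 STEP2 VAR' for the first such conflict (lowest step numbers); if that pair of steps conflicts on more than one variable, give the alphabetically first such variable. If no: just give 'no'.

Steps 1,2: B(r=y,w=y) vs A(r=x,w=x). No conflict.
Steps 2,3: A(r=x,w=x) vs C(r=y,w=y). No conflict.
Steps 3,4: C(r=y,w=y) vs B(r=x,w=x). No conflict.
Steps 4,5: same thread (B). No race.
Steps 5,6: B(r=x,w=x) vs C(r=y,w=y). No conflict.
Steps 6,7: C(r=y,w=y) vs A(r=x,w=x). No conflict.
Steps 7,8: A(r=x,w=x) vs B(r=y,w=y). No conflict.
Steps 8,9: B(r=y,w=y) vs A(r=x,w=x). No conflict.

Answer: no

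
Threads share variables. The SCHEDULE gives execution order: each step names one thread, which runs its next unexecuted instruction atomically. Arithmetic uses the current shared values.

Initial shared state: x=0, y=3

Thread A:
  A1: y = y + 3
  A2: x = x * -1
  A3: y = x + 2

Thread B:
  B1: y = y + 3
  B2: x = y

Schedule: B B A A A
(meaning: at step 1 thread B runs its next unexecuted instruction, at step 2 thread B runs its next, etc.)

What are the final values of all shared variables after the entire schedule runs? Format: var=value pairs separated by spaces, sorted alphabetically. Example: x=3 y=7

Answer: x=-6 y=-4

Derivation:
Step 1: thread B executes B1 (y = y + 3). Shared: x=0 y=6. PCs: A@0 B@1
Step 2: thread B executes B2 (x = y). Shared: x=6 y=6. PCs: A@0 B@2
Step 3: thread A executes A1 (y = y + 3). Shared: x=6 y=9. PCs: A@1 B@2
Step 4: thread A executes A2 (x = x * -1). Shared: x=-6 y=9. PCs: A@2 B@2
Step 5: thread A executes A3 (y = x + 2). Shared: x=-6 y=-4. PCs: A@3 B@2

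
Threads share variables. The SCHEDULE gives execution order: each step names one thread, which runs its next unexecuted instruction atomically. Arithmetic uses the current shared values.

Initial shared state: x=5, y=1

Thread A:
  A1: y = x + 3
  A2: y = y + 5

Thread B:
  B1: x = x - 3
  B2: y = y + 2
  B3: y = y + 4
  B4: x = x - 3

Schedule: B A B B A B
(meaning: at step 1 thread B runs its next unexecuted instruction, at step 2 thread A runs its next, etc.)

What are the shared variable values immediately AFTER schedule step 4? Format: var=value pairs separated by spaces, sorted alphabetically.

Answer: x=2 y=11

Derivation:
Step 1: thread B executes B1 (x = x - 3). Shared: x=2 y=1. PCs: A@0 B@1
Step 2: thread A executes A1 (y = x + 3). Shared: x=2 y=5. PCs: A@1 B@1
Step 3: thread B executes B2 (y = y + 2). Shared: x=2 y=7. PCs: A@1 B@2
Step 4: thread B executes B3 (y = y + 4). Shared: x=2 y=11. PCs: A@1 B@3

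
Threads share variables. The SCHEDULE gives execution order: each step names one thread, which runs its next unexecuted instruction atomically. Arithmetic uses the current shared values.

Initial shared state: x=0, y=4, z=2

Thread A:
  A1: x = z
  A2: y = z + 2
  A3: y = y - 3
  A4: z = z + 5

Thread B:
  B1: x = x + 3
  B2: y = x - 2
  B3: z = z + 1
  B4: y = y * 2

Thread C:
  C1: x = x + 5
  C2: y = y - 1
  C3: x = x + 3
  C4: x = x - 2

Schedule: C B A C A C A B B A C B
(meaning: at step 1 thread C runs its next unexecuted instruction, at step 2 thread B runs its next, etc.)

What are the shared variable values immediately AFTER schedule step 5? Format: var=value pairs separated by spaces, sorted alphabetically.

Answer: x=2 y=4 z=2

Derivation:
Step 1: thread C executes C1 (x = x + 5). Shared: x=5 y=4 z=2. PCs: A@0 B@0 C@1
Step 2: thread B executes B1 (x = x + 3). Shared: x=8 y=4 z=2. PCs: A@0 B@1 C@1
Step 3: thread A executes A1 (x = z). Shared: x=2 y=4 z=2. PCs: A@1 B@1 C@1
Step 4: thread C executes C2 (y = y - 1). Shared: x=2 y=3 z=2. PCs: A@1 B@1 C@2
Step 5: thread A executes A2 (y = z + 2). Shared: x=2 y=4 z=2. PCs: A@2 B@1 C@2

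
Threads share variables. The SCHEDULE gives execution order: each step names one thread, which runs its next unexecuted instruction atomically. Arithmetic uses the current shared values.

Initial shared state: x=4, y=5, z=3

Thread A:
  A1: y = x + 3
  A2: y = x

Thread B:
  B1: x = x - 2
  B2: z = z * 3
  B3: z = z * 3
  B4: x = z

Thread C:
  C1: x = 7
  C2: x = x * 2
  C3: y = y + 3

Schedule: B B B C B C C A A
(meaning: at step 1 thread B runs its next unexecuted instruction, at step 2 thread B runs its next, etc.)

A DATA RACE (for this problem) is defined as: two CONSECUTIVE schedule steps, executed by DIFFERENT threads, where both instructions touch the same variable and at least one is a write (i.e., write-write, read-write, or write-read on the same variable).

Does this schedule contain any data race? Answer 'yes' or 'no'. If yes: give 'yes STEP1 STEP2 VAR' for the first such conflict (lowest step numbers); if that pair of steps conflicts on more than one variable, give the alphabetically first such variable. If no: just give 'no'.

Answer: yes 4 5 x

Derivation:
Steps 1,2: same thread (B). No race.
Steps 2,3: same thread (B). No race.
Steps 3,4: B(r=z,w=z) vs C(r=-,w=x). No conflict.
Steps 4,5: C(x = 7) vs B(x = z). RACE on x (W-W).
Steps 5,6: B(x = z) vs C(x = x * 2). RACE on x (W-W).
Steps 6,7: same thread (C). No race.
Steps 7,8: C(y = y + 3) vs A(y = x + 3). RACE on y (W-W).
Steps 8,9: same thread (A). No race.
First conflict at steps 4,5.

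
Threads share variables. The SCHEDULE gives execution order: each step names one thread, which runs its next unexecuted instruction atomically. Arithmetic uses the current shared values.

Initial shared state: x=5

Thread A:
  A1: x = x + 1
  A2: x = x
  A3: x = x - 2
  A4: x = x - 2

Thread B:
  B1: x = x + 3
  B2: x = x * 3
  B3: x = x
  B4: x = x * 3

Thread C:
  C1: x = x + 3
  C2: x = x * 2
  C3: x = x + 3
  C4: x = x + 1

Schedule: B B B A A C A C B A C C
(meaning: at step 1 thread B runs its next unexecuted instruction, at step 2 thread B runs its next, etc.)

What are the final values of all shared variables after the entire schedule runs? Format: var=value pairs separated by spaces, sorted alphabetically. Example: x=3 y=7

Step 1: thread B executes B1 (x = x + 3). Shared: x=8. PCs: A@0 B@1 C@0
Step 2: thread B executes B2 (x = x * 3). Shared: x=24. PCs: A@0 B@2 C@0
Step 3: thread B executes B3 (x = x). Shared: x=24. PCs: A@0 B@3 C@0
Step 4: thread A executes A1 (x = x + 1). Shared: x=25. PCs: A@1 B@3 C@0
Step 5: thread A executes A2 (x = x). Shared: x=25. PCs: A@2 B@3 C@0
Step 6: thread C executes C1 (x = x + 3). Shared: x=28. PCs: A@2 B@3 C@1
Step 7: thread A executes A3 (x = x - 2). Shared: x=26. PCs: A@3 B@3 C@1
Step 8: thread C executes C2 (x = x * 2). Shared: x=52. PCs: A@3 B@3 C@2
Step 9: thread B executes B4 (x = x * 3). Shared: x=156. PCs: A@3 B@4 C@2
Step 10: thread A executes A4 (x = x - 2). Shared: x=154. PCs: A@4 B@4 C@2
Step 11: thread C executes C3 (x = x + 3). Shared: x=157. PCs: A@4 B@4 C@3
Step 12: thread C executes C4 (x = x + 1). Shared: x=158. PCs: A@4 B@4 C@4

Answer: x=158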